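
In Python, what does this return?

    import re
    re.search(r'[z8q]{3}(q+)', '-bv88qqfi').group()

Pattern: exactly 3 of one of [z8q]; then one or more of a literal 'q' (captured).
`search` walks the string left to right and returns the first match it finds.
The match spans [3:7] → '88qq'.
Captured: group 1 = 'q'.

'88qq'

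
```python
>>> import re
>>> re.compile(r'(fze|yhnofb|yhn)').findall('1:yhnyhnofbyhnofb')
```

Alternation isn't longest-match — the leftmost alternative that fits at this position is chosen.
Because there's exactly one group, `findall` drops the full match and keeps group 1 from each hit.

['yhn', 'yhnofb', 'yhnofb']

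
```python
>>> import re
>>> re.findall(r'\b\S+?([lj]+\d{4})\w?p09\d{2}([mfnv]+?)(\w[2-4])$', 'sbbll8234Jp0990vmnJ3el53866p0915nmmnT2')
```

[('l5386', 'nmmn', 'T2')]

`findall` packs the 3 group values into a tuple for every match.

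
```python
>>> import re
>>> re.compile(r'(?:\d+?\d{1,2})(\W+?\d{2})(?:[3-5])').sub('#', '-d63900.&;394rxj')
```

The pattern matches one or more of a digit (lazy), then 1 to 2 of a digit (non-capturing group); then one or more of a non-word character (lazy), then exactly 2 of a digit (captured); then a character in [3-5] (non-capturing group).
Matches: at [2:13] → '63900.&;394'.
Each match is replaced by '#'.

'-d#rxj'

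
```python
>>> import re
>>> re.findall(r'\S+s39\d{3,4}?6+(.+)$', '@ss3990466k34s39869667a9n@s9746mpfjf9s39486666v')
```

['v']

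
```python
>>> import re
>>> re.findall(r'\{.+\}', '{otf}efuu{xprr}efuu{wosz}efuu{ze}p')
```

['{otf}efuu{xprr}efuu{wosz}efuu{ze}']

Matches: at [0:33] → '{otf}efuu{xprr}efuu{wosz}efuu{ze}'.
Since nothing is captured, `findall` lists the 1 matched substring directly.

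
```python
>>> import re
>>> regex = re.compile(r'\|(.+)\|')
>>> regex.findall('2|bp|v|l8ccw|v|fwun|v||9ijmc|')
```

['bp|v|l8ccw|v|fwun|v||9ijmc']

Matches: at [1:29] match '|bp|v|l8ccw|v|fwun|v||9ijmc|', group 1 = 'bp|v|l8ccw|v|fwun|v||9ijmc'.
`findall` collects group 1 from the one match (1 total).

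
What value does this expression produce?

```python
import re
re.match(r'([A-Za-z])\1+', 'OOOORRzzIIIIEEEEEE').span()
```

(0, 4)

The backreference `\1` re-matches whatever the first group consumed, character for character.
`match` is anchored at position 0; if the pattern doesn't fit there, it returns None.
The match spans [0:4] → 'OOOO'.
Captured: group 1 = 'O'.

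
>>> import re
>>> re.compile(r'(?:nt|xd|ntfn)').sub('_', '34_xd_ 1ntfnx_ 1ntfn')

Alternation isn't longest-match — the leftmost alternative that fits at this position is chosen.
Matches: at [3:5] → 'xd'; at [8:10] → 'nt'; at [16:18] → 'nt'.
Every occurrence is swapped for '_'.

'34___ 1_fnx_ 1_fn'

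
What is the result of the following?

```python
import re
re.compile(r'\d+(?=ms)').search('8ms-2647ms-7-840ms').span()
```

Lookahead/lookbehind check context without consuming it, so the matched span excludes the asserted characters.
The match spans [0:1] → '8'.

(0, 1)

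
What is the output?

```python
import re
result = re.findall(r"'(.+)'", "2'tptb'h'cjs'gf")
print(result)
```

["tptb'h'cjs"]

`findall` collects group 1 from the one match (1 total).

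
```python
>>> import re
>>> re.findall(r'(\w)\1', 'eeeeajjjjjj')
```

After group 1 captures some text, `\1` only succeeds where that same text appears again.
Matches: at [0:2] match 'ee', group 1 = 'e'; at [2:4] match 'ee', group 1 = 'e'; at [5:7] match 'jj', group 1 = 'j'; at [7:9] match 'jj', group 1 = 'j'; at [9:11] match 'jj', group 1 = 'j'.
One capturing group, so `findall` returns just the captured substring from each match — 5 in all.

['e', 'e', 'j', 'j', 'j']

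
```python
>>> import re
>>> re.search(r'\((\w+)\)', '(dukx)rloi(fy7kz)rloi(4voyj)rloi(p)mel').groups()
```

The match spans [0:6] → '(dukx)'.
Captured: group 1 = 'dukx'.

('dukx',)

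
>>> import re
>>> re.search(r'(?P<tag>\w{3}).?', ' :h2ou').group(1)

This matches exactly 3 of a word character (captured as 'tag'); then optionally any character.
Unlike `match`, `search` isn't anchored — it looks for the pattern anywhere in the string.
The match spans [2:6] → 'h2ou'.
Captured: group 1 = 'h2o'.

'h2o'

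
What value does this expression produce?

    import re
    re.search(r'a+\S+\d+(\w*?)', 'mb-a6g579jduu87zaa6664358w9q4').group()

'a6g579jduu87zaa6664358w9q4'

Pattern: one or more of a literal 'a', then one or more of a non-whitespace character, then one or more of a digit; then zero or more of a word character (lazy) (captured).
The match spans [3:29] → 'a6g579jduu87zaa6664358w9q4'.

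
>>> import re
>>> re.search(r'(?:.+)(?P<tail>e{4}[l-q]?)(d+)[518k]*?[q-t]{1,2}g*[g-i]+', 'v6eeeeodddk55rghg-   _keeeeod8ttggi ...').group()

'v6eeeeodddk55rghg-   _keeeeod8ttggi'

The match spans [0:35] → 'v6eeeeodddk55rghg-   _keeeeod8ttggi'.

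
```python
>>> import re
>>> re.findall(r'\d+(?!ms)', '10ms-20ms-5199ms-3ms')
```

['1', '2', '519']

Because the assertion is negative and zero-width, positions next to the forbidden text are skipped.
Walking the string: at [0:1] → '1'; at [5:6] → '2'; at [10:13] → '519'.
Since nothing is captured, `findall` lists the 3 matched substrings directly.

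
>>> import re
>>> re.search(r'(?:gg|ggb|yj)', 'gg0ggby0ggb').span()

(0, 2)

Unlike `match`, `search` isn't anchored — it looks for the pattern anywhere in the string.
The match spans [0:2] → 'gg'.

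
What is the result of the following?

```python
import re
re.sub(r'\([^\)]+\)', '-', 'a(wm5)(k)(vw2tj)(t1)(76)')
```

'a-----'

Matches: at [1:6] → '(wm5)'; at [6:9] → '(k)'; at [9:16] → '(vw2tj)'; at [16:20] → '(t1)'; at [20:24] → '(76)'.
Each match is replaced by '-'.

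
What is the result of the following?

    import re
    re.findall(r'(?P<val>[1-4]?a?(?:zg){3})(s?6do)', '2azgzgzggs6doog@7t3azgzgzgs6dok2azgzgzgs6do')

[('3azgzgzg', 's6do'), ('2azgzgzg', 's6do')]

Pattern: optionally a character in [1-4], then optionally the literal 'a', then the literal 'zg' repeated 3 times (captured as 'val'); then optionally a literal 's', then the literal '6do' (captured).
Scanning left to right: at [18:30] match '3azgzgzgs6do', groups = ('3azgzgzg', 's6do'); at [31:43] match '2azgzgzgs6do', groups = ('2azgzgzg', 's6do').
`findall` packs the 2 group values into a tuple for every match.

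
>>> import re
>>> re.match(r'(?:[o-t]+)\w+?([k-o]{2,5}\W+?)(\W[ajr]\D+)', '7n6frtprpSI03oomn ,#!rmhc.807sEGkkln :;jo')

None

This matches one or more of a character in [o-t] (non-capturing group); then one or more of a word character (lazy); then 2 to 5 of a character in [k-o], then one or more of a non-word character (lazy) (captured); then a non-word character, then one of [ajr], then one or more of a non-digit (captured).
`re.match` only tries the pattern at the start of the string.
Here the pattern fails at index 0, so the call returns None.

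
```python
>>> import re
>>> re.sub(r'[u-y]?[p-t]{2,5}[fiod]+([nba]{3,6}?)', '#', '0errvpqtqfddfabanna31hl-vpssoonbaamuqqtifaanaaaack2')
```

'0err#nna31hl-#am#aaaack2'

A non-greedy quantifier consumes as few characters as it can — just enough that the remainder of the pattern still matches from where it stops; whatever follows it matches normally.
Each match is replaced by '#'.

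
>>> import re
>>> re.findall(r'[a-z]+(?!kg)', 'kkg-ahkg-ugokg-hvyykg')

['kkg', 'ahkg', 'ugokg', 'hvyykg']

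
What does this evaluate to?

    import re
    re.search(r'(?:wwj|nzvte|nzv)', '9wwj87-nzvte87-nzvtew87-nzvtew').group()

'wwj'

`re.search` scans for the first position where the pattern succeeds.
The match spans [1:4] → 'wwj'.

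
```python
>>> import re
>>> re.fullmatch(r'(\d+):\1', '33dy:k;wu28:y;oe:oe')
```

After group 1 captures some text, `\1` only succeeds where that same text appears again.
`re.fullmatch` requires the pattern to consume the entire string.
Here the pattern can't cover the whole string, so the call returns None.

None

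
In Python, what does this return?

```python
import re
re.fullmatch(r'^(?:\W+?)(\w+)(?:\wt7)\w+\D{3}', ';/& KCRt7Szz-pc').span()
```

(0, 15)

For `fullmatch`, every character of the input must be accounted for by the pattern.
The match spans [0:15] → ';/& KCRt7Szz-pc'.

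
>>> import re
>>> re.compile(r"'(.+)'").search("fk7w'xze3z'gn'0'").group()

The match spans [4:16] → "'xze3z'gn'0'".

"'xze3z'gn'0'"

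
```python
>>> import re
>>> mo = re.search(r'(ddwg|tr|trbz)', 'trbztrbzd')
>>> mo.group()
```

'tr'

Alternation tries branches left to right and keeps the first one that lets the overall match succeed at that position.
`re.search` scans for the first position where the pattern succeeds.
The match spans [0:2] → 'tr'.
Captured: group 1 = 'tr'.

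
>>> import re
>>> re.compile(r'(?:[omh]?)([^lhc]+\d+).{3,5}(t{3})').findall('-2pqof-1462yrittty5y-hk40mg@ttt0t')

[('-2pqof-1462', 'ttt'), ('k40', 'ttt')]

This matches optionally one of [omh] (non-capturing group); then one or more of any character except [lhc], then one or more of a digit (captured); then 3 to 5 of any character; then exactly 3 of a literal 't' (captured).
Walking the string: at [0:17] match '-2pqof-1462yrittt', groups = ('-2pqof-1462', 'ttt'); at [21:31] match 'hk40mg@ttt', groups = ('k40', 'ttt').
With 2 capturing groups, `findall` returns a 2-tuple per match.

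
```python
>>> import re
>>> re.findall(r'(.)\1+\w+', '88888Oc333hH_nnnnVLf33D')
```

['8']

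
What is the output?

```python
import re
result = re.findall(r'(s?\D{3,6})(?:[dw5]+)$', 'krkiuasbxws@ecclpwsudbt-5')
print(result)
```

This matches optionally a literal 's', then 3 to 6 of a non-digit (captured); then one or more of one of [dw5] (non-capturing group); then anchored at the end.
Scanning left to right: at [18:25] match 'sudbt-5', group 1 = 'sudbt-'.
Because there's exactly one group, `findall` drops the full match and keeps group 1 from the one hit.

['sudbt-']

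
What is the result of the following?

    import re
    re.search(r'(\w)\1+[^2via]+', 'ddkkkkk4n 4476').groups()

The match spans [0:14] → 'ddkkkkk4n 4476'.
Captured: group 1 = 'd'.

('d',)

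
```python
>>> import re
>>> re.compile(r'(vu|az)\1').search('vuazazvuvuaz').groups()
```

`\1` has to match the exact text group 1 already captured.
Unlike `match`, `search` isn't anchored — it looks for the pattern anywhere in the string.
The match spans [2:6] → 'azaz'.
Captured: group 1 = 'az'.

('az',)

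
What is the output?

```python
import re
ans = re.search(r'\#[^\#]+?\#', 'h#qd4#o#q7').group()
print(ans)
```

#qd4#

`search` walks the string left to right and returns the first match it finds.
The match spans [1:6] → '#qd4#'.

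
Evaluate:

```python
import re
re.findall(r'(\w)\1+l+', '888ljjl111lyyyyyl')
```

`\1` is not a pattern — it's the concrete string captured by group 1, re-applied verbatim.
One capturing group, so `findall` returns just the captured substring from each match — 4 in all.

['8', 'j', '1', 'y']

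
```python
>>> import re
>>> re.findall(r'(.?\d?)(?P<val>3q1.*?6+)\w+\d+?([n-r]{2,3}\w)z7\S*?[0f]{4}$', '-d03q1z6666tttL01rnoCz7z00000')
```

Pattern: optionally any character, then optionally a digit (captured); then the literal '3q1', then zero or more of any character (lazy), then one or more of the literal '6' (captured as 'val'); then one or more of a word character, then one or more of a digit (lazy); then 2 to 3 of a character in [n-r], then a word character (captured); then the literal 'z7', then zero or more of a non-whitespace character (lazy); then exactly 4 of one of [0f]; then anchored at the end.
`findall` packs the 3 group values into a tuple for every match.

[('d0', '3q1z6666', 'rnoC')]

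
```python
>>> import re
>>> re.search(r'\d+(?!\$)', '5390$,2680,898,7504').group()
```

Because the assertion is negative and zero-width, positions next to the forbidden text are skipped.
`re.search` tries every starting position until one works.
The match spans [0:3] → '539'.

'539'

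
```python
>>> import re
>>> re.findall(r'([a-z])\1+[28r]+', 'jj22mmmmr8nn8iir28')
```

['j', 'm', 'n', 'i']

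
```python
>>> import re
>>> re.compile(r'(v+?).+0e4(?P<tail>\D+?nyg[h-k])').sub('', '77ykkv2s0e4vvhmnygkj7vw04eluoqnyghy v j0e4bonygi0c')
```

'77ykk0c'

The pattern matches one or more of a literal 'v' (lazy) (captured); then one or more of any character, then the literal '0e4'; then one or more of a non-digit (lazy), then the literal 'nyg', then a character in [h-k] (captured as 'tail').
Matches: at [5:48] → 'v2s0e4vvhmnygkj7vw04eluoqnyghy v j0e4bonygi'.
`sub` substitutes '' at each match site.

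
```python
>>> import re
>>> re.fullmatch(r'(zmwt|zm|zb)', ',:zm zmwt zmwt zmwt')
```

For `fullmatch`, every character of the input must be accounted for by the pattern.
Here there's no way to consume every character, so the call returns None.

None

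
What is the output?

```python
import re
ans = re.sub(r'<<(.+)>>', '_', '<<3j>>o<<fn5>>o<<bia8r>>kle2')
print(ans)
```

_kle2

Matches: at [0:24] → '<<3j>>o<<fn5>>o<<bia8r>>'.
Every occurrence is swapped for '_'.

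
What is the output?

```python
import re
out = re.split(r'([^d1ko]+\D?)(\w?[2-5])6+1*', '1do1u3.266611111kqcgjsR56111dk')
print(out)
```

Pattern: one or more of any character except [d1ko], then optionally a non-digit (captured); then optionally a word character, then a character in [2-5] (captured); then one or more of a literal '6', then zero or more of the literal '1'.
Matches to split on: at [4:16] → 'u3.266611111'; at [17:28] → 'qcgjsR56111'.
With a capturing group present, the delimiter's captured portion is kept in the result list.

['1do1', 'u3.', '2', 'k', 'qcgjsR', '5', 'dk']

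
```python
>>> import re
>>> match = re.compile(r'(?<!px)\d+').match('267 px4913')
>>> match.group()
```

'267'

A negative assertion filters positions out without eating any characters.
`re.match` won't scan ahead — the pattern has to work from the very first character.
The match spans [0:3] → '267'.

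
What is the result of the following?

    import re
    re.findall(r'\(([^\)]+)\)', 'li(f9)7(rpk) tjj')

Scanning left to right: at [2:6] match '(f9)', group 1 = 'f9'; at [7:12] match '(rpk)', group 1 = 'rpk'.
One capturing group, so `findall` returns just the captured substring from each match — 2 in all.

['f9', 'rpk']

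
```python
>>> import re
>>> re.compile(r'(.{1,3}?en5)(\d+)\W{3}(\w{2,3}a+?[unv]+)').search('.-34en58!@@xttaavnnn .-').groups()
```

('-34en5', '8', 'xttaavnnn')

Pattern: 1 to 3 of any character (lazy), then the literal 'en5' (captured); then one or more of a digit (captured); then exactly 3 of a non-word character; then 2 to 3 of a word character, then one or more of a literal 'a' (lazy), then one or more of one of [unv] (captured).
`re.search` tries every starting position until one works.
The match spans [1:20] → '-34en58!@@xttaavnnn'.
Captured: group 1 = '-34en5', group 2 = '8', group 3 = 'xttaavnnn'.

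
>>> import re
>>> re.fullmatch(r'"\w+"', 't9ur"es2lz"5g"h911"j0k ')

None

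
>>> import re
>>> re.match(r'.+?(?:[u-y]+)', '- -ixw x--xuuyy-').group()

'- -ixw'

The pattern matches one or more of any character (lazy); then one or more of a character in [u-y] (non-capturing group).
The `?` after the quantifier makes it lazy — it takes as little as possible before letting the rest of the pattern try.
With `match`, the pattern is implicitly anchored at the beginning.
The match spans [0:6] → '- -ixw'.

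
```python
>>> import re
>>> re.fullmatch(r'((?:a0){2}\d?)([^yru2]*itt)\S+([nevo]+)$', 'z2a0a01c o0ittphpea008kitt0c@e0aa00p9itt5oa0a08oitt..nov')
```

None

`re.fullmatch` requires the pattern to consume the entire string.
Here there's no way to consume every character, so the call returns None.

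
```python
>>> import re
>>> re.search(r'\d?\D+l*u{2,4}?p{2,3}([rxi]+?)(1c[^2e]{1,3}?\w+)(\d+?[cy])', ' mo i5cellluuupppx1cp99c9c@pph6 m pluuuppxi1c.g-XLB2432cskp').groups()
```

('x', '1cp99c', '9c')

Pattern: optionally a digit, then one or more of a non-digit, then zero or more of the literal 'l'; then 2 to 4 of the literal 'u' (lazy), then 2 to 3 of a literal 'p'; then one or more of one of [rxi] (lazy) (captured); then the literal '1c', then 1 to 3 of any character except [2e] (lazy), then one or more of a word character (captured); then one or more of a digit (lazy), then one of [cy] (captured).
Unlike `match`, `search` isn't anchored — it looks for the pattern anywhere in the string.
The match spans [5:26] → '5cellluuupppx1cp99c9c'.
Captured: group 1 = 'x', group 2 = '1cp99c', group 3 = '9c'.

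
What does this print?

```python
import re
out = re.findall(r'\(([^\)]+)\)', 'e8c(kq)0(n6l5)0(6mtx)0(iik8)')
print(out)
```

`findall` collects group 1 from each match (4 total).

['kq', 'n6l5', '6mtx', 'iik8']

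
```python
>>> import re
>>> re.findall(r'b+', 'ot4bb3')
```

['bb']

The pattern matches one or more of a literal 'b'.
Walking the string: at [3:5] → 'bb'.
No capturing groups, so `findall` returns the 1 full match string.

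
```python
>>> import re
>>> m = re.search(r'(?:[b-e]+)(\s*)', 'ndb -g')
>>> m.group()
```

'db '

The pattern matches one or more of a character in [b-e] (non-capturing group); then zero or more of whitespace (captured).
Unlike `match`, `search` isn't anchored — it looks for the pattern anywhere in the string.
The match spans [1:4] → 'db '.
Captured: group 1 = ' '.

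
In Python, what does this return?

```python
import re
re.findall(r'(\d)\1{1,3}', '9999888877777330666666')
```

['9', '8', '7', '3', '6', '6']

The backreference `\1` re-matches whatever the first group consumed, character for character.
One capturing group, so `findall` returns just the captured substring from each match — 6 in all.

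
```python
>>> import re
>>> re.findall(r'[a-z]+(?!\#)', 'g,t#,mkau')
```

The negative lookaround is zero-width — it rules out positions where the adjacent text would match, without consuming anything.
Scanning left to right: at [0:1] → 'g'; at [5:9] → 'mkau'.
Since nothing is captured, `findall` lists the 2 matched substrings directly.

['g', 'mkau']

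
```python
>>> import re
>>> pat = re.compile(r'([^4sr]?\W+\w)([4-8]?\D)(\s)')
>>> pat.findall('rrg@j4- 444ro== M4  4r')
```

[('g@j', '4-', ' '), ('o== M', '4 ', ' ')]

The pattern matches optionally any character except [4sr], then one or more of a non-word character, then a word character (captured); then optionally a character in [4-8], then a non-digit (captured); then whitespace (captured).
Matches: at [2:8] match 'g@j4- ', groups = ('g@j', '4-', ' '); at [12:20] match 'o== M4  ', groups = ('o== M', '4 ', ' ').
With 3 capturing groups, `findall` returns a 3-tuple per match.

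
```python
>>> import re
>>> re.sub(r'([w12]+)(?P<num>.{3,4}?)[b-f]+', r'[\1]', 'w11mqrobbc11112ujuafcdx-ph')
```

'[w11][11112]x-ph'

The pattern matches one or more of one of [w12] (captured); then 3 to 4 of any character (lazy) (captured as 'num'); then one or more of a character in [b-f].
The replacement refers to a captured group, so each match is rewritten using its own captured text.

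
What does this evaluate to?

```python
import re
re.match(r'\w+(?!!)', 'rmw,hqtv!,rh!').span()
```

(0, 3)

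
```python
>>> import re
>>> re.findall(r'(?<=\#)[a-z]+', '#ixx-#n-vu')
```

['ixx', 'n']

Because the assertion is zero-width, the text it checks is not consumed and won't appear in the result.
Scanning left to right: at [1:4] → 'ixx'; at [6:7] → 'n'.
`findall` yields the raw match text (2 of them) because the pattern has no groups.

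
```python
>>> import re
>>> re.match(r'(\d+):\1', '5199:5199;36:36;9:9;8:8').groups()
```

('5199',)

The match spans [0:9] → '5199:5199'.
Captured: group 1 = '5199'.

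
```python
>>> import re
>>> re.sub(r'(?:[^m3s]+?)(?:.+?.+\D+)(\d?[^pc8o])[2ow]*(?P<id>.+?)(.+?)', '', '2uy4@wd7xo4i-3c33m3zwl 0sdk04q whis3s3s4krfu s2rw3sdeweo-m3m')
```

''

This matches one or more of any character except [m3s] (lazy) (non-capturing group); then one or more of any character (lazy), then one or more of any character, then one or more of a non-digit (non-capturing group); then optionally a digit, then any character except [pc8o] (captured); then zero or more of one of [2ow]; then one or more of any character (lazy) (captured as 'id'); then one or more of any character (lazy) (captured).
Matches: at [0:60] → '2uy4@wd7xo4i-3c33m3zwl 0sdk04q whis3s3s4krfu s2rw3sdeweo-m3m'.
Every occurrence is swapped for ''.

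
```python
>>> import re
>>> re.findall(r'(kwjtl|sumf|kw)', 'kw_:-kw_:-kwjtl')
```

The regex engine tests alternatives in the order written; an earlier branch that matches wins even if a later one would match more.
Because there's exactly one group, `findall` drops the full match and keeps group 1 from each hit.

['kw', 'kw', 'kwjtl']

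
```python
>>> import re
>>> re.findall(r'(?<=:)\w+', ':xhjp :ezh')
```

['xhjp', 'ezh']

The `(?=…)`/`(?<=…)` assertion just peeks at neighbouring text; it doesn't advance the match position.
Since nothing is captured, `findall` lists the 2 matched substrings directly.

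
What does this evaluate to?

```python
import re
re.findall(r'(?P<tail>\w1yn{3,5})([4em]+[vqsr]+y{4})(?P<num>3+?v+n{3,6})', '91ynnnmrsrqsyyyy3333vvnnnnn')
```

[('91ynnn', 'mrsrqsyyyy', '3333vvnnnnn')]

3 groups means the one result is a tuple of 3 captured strings — 1 here.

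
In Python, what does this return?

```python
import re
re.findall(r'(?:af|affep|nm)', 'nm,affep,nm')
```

['nm', 'af', 'nm']

Branches in `(...|...)` are attempted left-to-right; the first branch that allows the whole pattern to succeed is taken.
Walking the string: at [0:2] → 'nm'; at [3:5] → 'af'; at [9:11] → 'nm'.
With no groups in the pattern, `findall` gives back each whole match — 3 here.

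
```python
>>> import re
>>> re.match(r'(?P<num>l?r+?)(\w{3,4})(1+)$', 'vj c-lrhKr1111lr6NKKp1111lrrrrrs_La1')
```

None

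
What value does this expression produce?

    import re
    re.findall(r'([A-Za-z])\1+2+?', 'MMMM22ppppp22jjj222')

A backreference is literal: `\1` must see the identical characters the first group matched.
`findall` collects group 1 from each match (3 total).

['M', 'p', 'j']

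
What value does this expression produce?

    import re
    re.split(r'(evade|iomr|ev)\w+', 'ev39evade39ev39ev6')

['', 'ev', '']

Matches to split on: at [0:18] → 'ev39evade39ev39ev6'.
Because the pattern has a capturing group, `split` also inserts each captured text between the pieces.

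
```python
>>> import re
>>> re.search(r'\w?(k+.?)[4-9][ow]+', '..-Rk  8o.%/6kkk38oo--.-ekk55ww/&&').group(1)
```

The match spans [12:20] → '6kkk38oo'.
Captured: group 1 = 'kkk3'.

'kkk3'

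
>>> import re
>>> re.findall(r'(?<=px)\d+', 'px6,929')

The positive lookaround only admits positions where the adjacent text matches; those characters stay outside the span.
Walking the string: at [2:3] → '6'.
No capturing groups, so `findall` returns the 1 full match string.

['6']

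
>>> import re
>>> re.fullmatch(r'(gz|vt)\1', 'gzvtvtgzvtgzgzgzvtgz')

None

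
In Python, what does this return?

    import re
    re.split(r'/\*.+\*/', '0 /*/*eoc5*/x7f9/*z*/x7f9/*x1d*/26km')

The string is cut at each match, leaving 2 pieces.

['0 ', '26km']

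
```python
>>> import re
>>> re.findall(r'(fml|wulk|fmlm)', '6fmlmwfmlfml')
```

['fml', 'fml', 'fml']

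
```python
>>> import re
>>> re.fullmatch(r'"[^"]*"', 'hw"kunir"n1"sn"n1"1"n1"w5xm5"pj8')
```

`re.fullmatch` requires the pattern to consume the entire string.
Here there's no way to consume every character, so the call returns None.

None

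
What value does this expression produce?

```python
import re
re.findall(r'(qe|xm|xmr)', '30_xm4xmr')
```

The regex engine tests alternatives in the order written; an earlier branch that matches wins even if a later one would match more.
Walking the string: at [3:5] match 'xm', group 1 = 'xm'; at [6:8] match 'xm', group 1 = 'xm'.
Because there's exactly one group, `findall` drops the full match and keeps group 1 from each hit.

['xm', 'xm']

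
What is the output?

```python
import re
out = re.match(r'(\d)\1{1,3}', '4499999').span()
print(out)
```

(0, 2)

The backreference `\1` re-matches whatever the first group consumed, character for character.
`re.match` won't scan ahead — the pattern has to work from the very first character.
The match spans [0:2] → '44'.
Captured: group 1 = '4'.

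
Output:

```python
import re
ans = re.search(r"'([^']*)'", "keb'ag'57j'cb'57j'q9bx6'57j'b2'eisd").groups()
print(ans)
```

('ag',)

The match spans [3:7] → "'ag'".
Captured: group 1 = 'ag'.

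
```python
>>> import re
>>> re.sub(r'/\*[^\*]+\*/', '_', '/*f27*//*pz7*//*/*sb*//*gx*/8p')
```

Matches: at [0:7] → '/*f27*/'; at [7:14] → '/*pz7*/'; at [16:22] → '/*sb*/'; at [22:28] → '/*gx*/'.
Every occurrence is swapped for '_'.

'__/*__8p'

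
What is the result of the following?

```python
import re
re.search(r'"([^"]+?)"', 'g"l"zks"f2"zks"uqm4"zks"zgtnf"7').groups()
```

Unlike `match`, `search` isn't anchored — it looks for the pattern anywhere in the string.
The match spans [1:4] → '"l"'.
Captured: group 1 = 'l'.

('l',)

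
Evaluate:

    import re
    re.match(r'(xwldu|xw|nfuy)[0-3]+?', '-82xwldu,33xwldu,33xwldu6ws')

None

`re.match` won't scan ahead — the pattern has to work from the very first character.
Here position 0 doesn't satisfy it, so the call returns None.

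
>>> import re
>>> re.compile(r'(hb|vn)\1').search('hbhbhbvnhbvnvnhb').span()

(0, 4)

`\1` is not a pattern — it's the concrete string captured by group 1, re-applied verbatim.
The match spans [0:4] → 'hbhb'.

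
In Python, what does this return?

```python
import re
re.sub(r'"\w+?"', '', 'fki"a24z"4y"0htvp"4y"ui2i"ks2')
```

'fki4y4yks2'

Each match is replaced by ''.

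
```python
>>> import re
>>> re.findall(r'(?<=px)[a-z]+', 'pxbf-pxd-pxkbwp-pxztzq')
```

['bf', 'd', 'kbwp', 'ztzq']

Lookahead/lookbehind check context without consuming it, so the matched span excludes the asserted characters.
Since nothing is captured, `findall` lists the 4 matched substrings directly.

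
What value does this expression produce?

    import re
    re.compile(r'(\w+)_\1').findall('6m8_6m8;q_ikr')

['6m8']

`\1` has to match the exact text group 1 already captured.
One capturing group, so `findall` returns just the captured substring from the one match — 1 in all.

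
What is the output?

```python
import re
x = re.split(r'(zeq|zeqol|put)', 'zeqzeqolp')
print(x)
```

Alternation isn't longest-match — the leftmost alternative that fits at this position is chosen.
Matches to split on: at [0:3] → 'zeq'; at [3:6] → 'zeq'.
The group in the pattern means `split` returns the separators' captures alongside the pieces.

['', 'zeq', '', 'zeq', 'olp']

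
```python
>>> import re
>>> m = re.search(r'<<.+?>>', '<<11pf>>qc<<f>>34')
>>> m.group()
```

'<<11pf>>'

Lazy quantifiers expand one character at a time until the remainder of the pattern can match.
The match spans [0:8] → '<<11pf>>'.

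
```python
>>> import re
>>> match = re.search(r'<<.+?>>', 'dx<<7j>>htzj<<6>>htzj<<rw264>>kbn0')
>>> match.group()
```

'<<7j>>'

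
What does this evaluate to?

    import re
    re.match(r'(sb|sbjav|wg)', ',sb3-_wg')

None

`re.match` won't scan ahead — the pattern has to work from the very first character.
Here the string doesn't start with a match, so the call returns None.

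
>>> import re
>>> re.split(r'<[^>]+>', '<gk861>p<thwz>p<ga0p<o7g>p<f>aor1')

['', 'p', 'p', 'p', 'aor1']

Matches to split on: at [0:7] → '<gk861>'; at [8:14] → '<thwz>'; at [15:25] → '<ga0p<o7g>'; at [26:29] → '<f>'.
`split` removes every match and returns the 5 fragments in between.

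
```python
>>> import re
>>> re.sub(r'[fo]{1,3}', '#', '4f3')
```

'4#3'

The pattern matches 1 to 3 of one of [fo].
Each match is replaced by '#'.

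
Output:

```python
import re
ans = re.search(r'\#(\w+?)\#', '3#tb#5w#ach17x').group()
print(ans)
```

#tb#

The match spans [1:5] → '#tb#'.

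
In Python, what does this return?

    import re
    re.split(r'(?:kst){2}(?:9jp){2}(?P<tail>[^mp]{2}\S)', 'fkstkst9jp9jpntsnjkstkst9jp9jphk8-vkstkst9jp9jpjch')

['f', 'nts', 'nj', 'hk8', '-v', 'jch', '']

Pattern: the literal 'kst' repeated 2 times, then the literal '9jp' repeated 2 times; then exactly 2 of any character except [mp], then a non-whitespace character (captured as 'tail').
Matches to split on: at [1:16] → 'kstkst9jp9jpnts'; at [18:33] → 'kstkst9jp9jphk8'; at [35:50] → 'kstkst9jp9jpjch'.
`re.split` interleaves the captured-group text with the surrounding fragments.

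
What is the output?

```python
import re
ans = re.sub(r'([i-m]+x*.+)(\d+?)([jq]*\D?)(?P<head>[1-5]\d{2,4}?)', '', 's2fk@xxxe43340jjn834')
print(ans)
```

s2fjjn834

Every occurrence is swapped for ''.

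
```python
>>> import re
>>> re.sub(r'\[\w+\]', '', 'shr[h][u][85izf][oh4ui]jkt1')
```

'shrjkt1'

Matches: at [3:6] → '[h]'; at [6:9] → '[u]'; at [9:16] → '[85izf]'; at [16:23] → '[oh4ui]'.
Each match is replaced by ''.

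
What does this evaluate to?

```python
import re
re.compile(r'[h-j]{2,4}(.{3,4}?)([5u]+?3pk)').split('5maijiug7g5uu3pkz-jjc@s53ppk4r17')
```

['5ma', 'ug7g', '5uu3pk', 'z-jjc@s53ppk4r17']

The pattern matches 2 to 4 of a character in [h-j]; then 3 to 4 of any character (lazy) (captured); then one or more of one of [5u] (lazy), then the literal '3pk' (captured).
Matches to split on: at [3:16] → 'ijiug7g5uu3pk'.
Because the pattern has a capturing group, `split` also inserts each captured text between the pieces.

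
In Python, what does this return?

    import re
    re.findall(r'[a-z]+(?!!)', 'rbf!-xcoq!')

['rb', 'xco']

The negative lookaround is zero-width — it rules out positions where the adjacent text would match, without consuming anything.
No capturing groups, so `findall` returns the 2 full match strings.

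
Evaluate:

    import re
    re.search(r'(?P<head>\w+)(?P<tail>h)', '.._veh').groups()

The match spans [2:6] → '_veh'.
Captured: group 1 = '_ve', group 2 = 'h'.

('_ve', 'h')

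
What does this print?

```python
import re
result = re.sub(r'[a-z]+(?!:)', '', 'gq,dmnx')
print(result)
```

,

A negative assertion filters positions out without eating any characters.
Every occurrence is swapped for ''.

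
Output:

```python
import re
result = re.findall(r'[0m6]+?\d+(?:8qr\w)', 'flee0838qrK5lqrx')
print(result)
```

Pattern: one or more of one of [0m6] (lazy); then one or more of a digit; then the literal '8qr', then a word character (non-capturing group).
Walking the string: at [4:11] → '0838qrK'.
No capturing groups, so `findall` returns the 1 full match string.

['0838qrK']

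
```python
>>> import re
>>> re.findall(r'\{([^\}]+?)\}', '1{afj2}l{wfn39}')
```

Walking the string: at [1:7] match '{afj2}', group 1 = 'afj2'; at [8:15] match '{wfn39}', group 1 = 'wfn39'.
Because there's exactly one group, `findall` drops the full match and keeps group 1 from each hit.

['afj2', 'wfn39']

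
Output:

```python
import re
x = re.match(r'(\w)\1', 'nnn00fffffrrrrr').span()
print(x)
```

(0, 2)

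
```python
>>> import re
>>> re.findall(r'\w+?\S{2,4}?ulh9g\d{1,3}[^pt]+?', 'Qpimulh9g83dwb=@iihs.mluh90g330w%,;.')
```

Pattern: one or more of a word character (lazy), then 2 to 4 of a non-whitespace character (lazy), then the literal 'ulh'; then the literal '9g', then 1 to 3 of a digit; then one or more of any character except [pt] (lazy).
The `?` after the quantifier makes it lazy — it takes as little as possible before letting the rest of the pattern try.
Matches: at [0:12] → 'Qpimulh9g83d'.
With no groups in the pattern, `findall` gives back each whole match — 1 here.

['Qpimulh9g83d']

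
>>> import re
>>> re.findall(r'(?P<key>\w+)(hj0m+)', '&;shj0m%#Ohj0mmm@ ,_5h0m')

[('s', 'hj0m'), ('O', 'hj0mmm')]

2 groups means each result is a tuple of 2 captured strings — 2 here.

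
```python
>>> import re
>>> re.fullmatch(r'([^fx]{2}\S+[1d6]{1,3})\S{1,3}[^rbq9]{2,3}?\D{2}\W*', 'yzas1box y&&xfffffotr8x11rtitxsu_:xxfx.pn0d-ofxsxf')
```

The pattern matches exactly 2 of any character except [fx], then one or more of a non-whitespace character, then 1 to 3 of one of [1d6] (captured); then 1 to 3 of a non-whitespace character, then 2 to 3 of any character except [rbq9] (lazy); then exactly 2 of a non-digit, then zero or more of a non-word character.
`fullmatch` succeeds only if the pattern covers the string from start to end.
Here the string isn't matched end-to-end, so the call returns None.

None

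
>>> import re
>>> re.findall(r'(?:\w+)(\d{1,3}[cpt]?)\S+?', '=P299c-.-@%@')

['9c']

The pattern matches one or more of a word character (non-capturing group); then 1 to 3 of a digit, then optionally one of [cpt] (captured); then one or more of a non-whitespace character (lazy).
Scanning left to right: at [1:7] match 'P299c-', group 1 = '9c'.
With a single group, `findall` returns only what that group captured — 1 item.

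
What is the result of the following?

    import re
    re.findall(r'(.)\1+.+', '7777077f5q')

['7']

`\1` has to match the exact text group 1 already captured.
Scanning left to right: at [0:10] match '7777077f5q', group 1 = '7'.
Because there's exactly one group, `findall` drops the full match and keeps group 1 from the one hit.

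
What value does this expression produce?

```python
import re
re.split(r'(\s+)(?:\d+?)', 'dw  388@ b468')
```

['dw', '  ', '88@ b468']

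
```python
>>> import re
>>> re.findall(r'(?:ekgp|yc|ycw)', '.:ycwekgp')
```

['yc', 'ekgp']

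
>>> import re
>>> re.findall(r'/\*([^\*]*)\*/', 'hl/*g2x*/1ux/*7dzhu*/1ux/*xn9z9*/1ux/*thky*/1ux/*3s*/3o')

['g2x', '7dzhu', 'xn9z9', 'thky', '3s']

Walking the string: at [2:9] match '/*g2x*/', group 1 = 'g2x'; at [12:21] match '/*7dzhu*/', group 1 = '7dzhu'; at [24:33] match '/*xn9z9*/', group 1 = 'xn9z9'; at [36:44] match '/*thky*/', group 1 = 'thky'; at [47:53] match '/*3s*/', group 1 = '3s'.
One capturing group, so `findall` returns just the captured substring from each match — 5 in all.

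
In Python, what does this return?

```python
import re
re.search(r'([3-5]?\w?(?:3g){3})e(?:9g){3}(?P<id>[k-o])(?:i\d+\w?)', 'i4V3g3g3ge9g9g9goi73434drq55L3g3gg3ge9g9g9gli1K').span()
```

Pattern: optionally a character in [3-5], then optionally a word character, then the literal '3g' repeated 3 times (captured); then a literal 'e', then the literal '9g' repeated 3 times; then a character in [k-o] (captured as 'id'); then the literal 'i', then one or more of a digit, then optionally a word character (non-capturing group).
`re.search` tries every starting position until one works.
The match spans [1:24] → '4V3g3g3ge9g9g9goi73434d'.
Captured: group 1 = '4V3g3g3g', group 2 = 'o'.

(1, 24)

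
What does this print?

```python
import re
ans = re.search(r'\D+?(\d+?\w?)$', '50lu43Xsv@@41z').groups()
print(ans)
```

('41z',)

This matches one or more of a non-digit (lazy); then one or more of a digit (lazy), then optionally a word character (captured); then anchored at the end.
Unlike `match`, `search` isn't anchored — it looks for the pattern anywhere in the string.
The match spans [6:14] → 'Xsv@@41z'.
Captured: group 1 = '41z'.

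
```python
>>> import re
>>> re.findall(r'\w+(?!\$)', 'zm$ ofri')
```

['z', 'ofri']

A negative assertion filters positions out without eating any characters.
`findall` yields the raw match text (2 of them) because the pattern has no groups.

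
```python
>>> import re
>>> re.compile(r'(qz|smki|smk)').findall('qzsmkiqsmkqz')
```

`|` is ordered: at each position the engine commits to the first alternative that works.
Scanning left to right: at [0:2] match 'qz', group 1 = 'qz'; at [2:6] match 'smki', group 1 = 'smki'; at [7:10] match 'smk', group 1 = 'smk'; at [10:12] match 'qz', group 1 = 'qz'.
Because there's exactly one group, `findall` drops the full match and keeps group 1 from each hit.

['qz', 'smki', 'smk', 'qz']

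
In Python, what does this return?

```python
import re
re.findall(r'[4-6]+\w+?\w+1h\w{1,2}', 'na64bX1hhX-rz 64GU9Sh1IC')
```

['64bX1hhX']

Pattern: one or more of a character in [4-6], then one or more of a word character (lazy); then one or more of a word character, then the literal '1h', then 1 to 2 of a word character.
Walking the string: at [2:10] → '64bX1hhX'.
No capturing groups, so `findall` returns the 1 full match string.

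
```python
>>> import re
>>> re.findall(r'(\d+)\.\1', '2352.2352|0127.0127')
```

The backreference `\1` re-matches whatever the first group consumed, character for character.
Scanning left to right: at [0:9] match '2352.2352', group 1 = '2352'; at [10:19] match '0127.0127', group 1 = '0127'.
With a single group, `findall` returns only what that group captured — 2 items.

['2352', '0127']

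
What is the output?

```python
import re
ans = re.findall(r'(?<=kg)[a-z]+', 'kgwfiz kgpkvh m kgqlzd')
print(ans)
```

['wfiz', 'pkvh', 'qlzd']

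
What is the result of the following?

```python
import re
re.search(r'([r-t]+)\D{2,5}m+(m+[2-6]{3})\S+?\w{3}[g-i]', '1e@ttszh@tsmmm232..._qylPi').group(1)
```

The match spans [3:26] → 'ttszh@tsmmm232..._qylPi'.
Captured: group 1 = 'tts', group 2 = 'm232'.

'tts'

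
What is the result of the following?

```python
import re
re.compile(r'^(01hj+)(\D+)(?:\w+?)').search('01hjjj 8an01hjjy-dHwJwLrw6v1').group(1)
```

'01hjjj'

The match spans [0:8] → '01hjjj 8'.
Captured: group 1 = '01hjjj', group 2 = ' '.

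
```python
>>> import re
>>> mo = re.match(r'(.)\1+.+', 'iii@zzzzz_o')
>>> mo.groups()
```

('i',)

The backreference `\1` re-matches whatever the first group consumed, character for character.
`match` is anchored at position 0; if the pattern doesn't fit there, it returns None.
The match spans [0:11] → 'iii@zzzzz_o'.
Captured: group 1 = 'i'.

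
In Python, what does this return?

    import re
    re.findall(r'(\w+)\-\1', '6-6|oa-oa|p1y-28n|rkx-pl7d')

After group 1 captures some text, `\1` only succeeds where that same text appears again.
Because there's exactly one group, `findall` drops the full match and keeps group 1 from each hit.

['6', 'oa']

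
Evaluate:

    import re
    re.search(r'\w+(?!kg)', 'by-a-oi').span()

(0, 2)

The negative lookaround is zero-width — it rules out positions where the adjacent text would match, without consuming anything.
`re.search` tries every starting position until one works.
The match spans [0:2] → 'by'.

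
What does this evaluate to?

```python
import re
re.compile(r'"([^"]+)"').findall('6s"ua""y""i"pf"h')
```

['ua', 'y', 'i']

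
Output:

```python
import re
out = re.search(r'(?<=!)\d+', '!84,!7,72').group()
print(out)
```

84

The `(?=…)`/`(?<=…)` assertion just peeks at neighbouring text; it doesn't advance the match position.
The match spans [1:3] → '84'.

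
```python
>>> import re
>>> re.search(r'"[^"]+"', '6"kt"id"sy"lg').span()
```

(1, 5)

`search` walks the string left to right and returns the first match it finds.
The match spans [1:5] → '"kt"'.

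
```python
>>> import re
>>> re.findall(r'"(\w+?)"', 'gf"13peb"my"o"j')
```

['13peb', 'o']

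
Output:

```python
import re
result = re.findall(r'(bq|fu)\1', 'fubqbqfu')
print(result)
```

['bq']

`\1` has to match the exact text group 1 already captured.
`findall` collects group 1 from the one match (1 total).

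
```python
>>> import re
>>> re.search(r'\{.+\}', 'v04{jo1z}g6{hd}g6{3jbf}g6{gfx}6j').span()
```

(3, 30)

The match spans [3:30] → '{jo1z}g6{hd}g6{3jbf}g6{gfx}'.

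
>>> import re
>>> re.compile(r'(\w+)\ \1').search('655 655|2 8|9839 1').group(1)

`\1` has to match the exact text group 1 already captured.
`re.search` tries every starting position until one works.
The match spans [0:7] → '655 655'.
Captured: group 1 = '655'.

'655'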